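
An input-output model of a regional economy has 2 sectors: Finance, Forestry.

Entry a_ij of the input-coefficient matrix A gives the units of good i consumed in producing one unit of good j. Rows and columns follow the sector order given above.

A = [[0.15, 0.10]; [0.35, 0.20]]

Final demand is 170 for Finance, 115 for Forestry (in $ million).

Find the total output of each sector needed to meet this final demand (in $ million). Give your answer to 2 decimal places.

x_1 = 228.68, x_2 = 243.80

I − A =
  [   0.85    -0.10]
  [  -0.35     0.80]
det(I−A) = (0.85)(0.80) − (-0.10)(-0.35) = 0.6450
adj(I−A) = [[0.80, 0.10], [0.35, 0.85]]
(I − A)⁻¹ = adj(I−A) / det(I−A) ≈
  [   1.2403     0.1550]
  [   0.5426     1.3178]
x = (I − A)⁻¹ d = adj(I−A)·d / det(I−A), with det(I−A) = 0.6450:
  x_1 = (0.80·170 + 0.10·115) / 0.6450 = 147.50 / 0.6450 ≈ 228.68
  x_2 = (0.35·170 + 0.85·115) / 0.6450 = 157.25 / 0.6450 ≈ 243.80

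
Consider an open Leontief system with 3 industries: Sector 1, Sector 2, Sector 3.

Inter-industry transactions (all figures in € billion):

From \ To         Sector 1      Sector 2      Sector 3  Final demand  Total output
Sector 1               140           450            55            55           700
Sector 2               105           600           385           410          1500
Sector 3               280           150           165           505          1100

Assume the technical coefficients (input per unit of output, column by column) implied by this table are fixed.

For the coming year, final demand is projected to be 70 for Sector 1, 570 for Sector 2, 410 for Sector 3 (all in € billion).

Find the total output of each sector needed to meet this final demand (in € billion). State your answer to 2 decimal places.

Technical coefficients a_ij = z_ij / X_j:
  a_11 = 140/700 = 0.20, a_21 = 105/700 = 0.15, a_31 = 280/700 = 0.40
  a_12 = 450/1500 = 0.30, a_22 = 600/1500 = 0.40, a_32 = 150/1500 = 0.10
  a_13 = 55/1100 = 0.05, a_23 = 385/1100 = 0.35, a_33 = 165/1100 = 0.15
I − A =
  [   0.80    -0.30    -0.05]
  [  -0.15     0.60    -0.35]
  [  -0.40    -0.10     0.85]
Cofactors of I−A, C_ij = (−1)^(i+j)·(minor ij) (rows/columns in the sector order above):
  C_11 = (0.60)(0.85) − (-0.35)(-0.10) = 0.4750
  C_12 = −[(-0.15)(0.85) − (-0.35)(-0.40)] = 0.2675
  C_13 = (-0.15)(-0.10) − (0.60)(-0.40) = 0.2550
  C_21 = −[(-0.30)(0.85) − (-0.05)(-0.10)] = 0.2600
  C_22 = (0.80)(0.85) − (-0.05)(-0.40) = 0.6600
  C_23 = −[(0.80)(-0.10) − (-0.30)(-0.40)] = 0.2000
  C_31 = (-0.30)(-0.35) − (-0.05)(0.60) = 0.1350
  C_32 = −[(0.80)(-0.35) − (-0.05)(-0.15)] = 0.2875
  C_33 = (0.80)(0.60) − (-0.30)(-0.15) = 0.4350
det(I−A) = Σ_j (I−A)_1j·C_1j = (0.80)(0.4750) + (-0.30)(0.2675) + (-0.05)(0.2550) = 0.2870
adj(I−A) = Cᵀ =
  [ 0.4750   0.2600   0.1350]
  [ 0.2675   0.6600   0.2875]
  [ 0.2550   0.2000   0.4350]
(I − A)⁻¹ = adj(I−A) / det(I−A) ≈
  [   1.6551     0.9059     0.4704]
  [   0.9321     2.2997     1.0017]
  [   0.8885     0.6969     1.5157]
x = (I − A)⁻¹ d = adj(I−A)·d / det(I−A), with det(I−A) = 0.2870:
  x_1 = (0.4750·70 + 0.2600·570 + 0.1350·410) / 0.2870 = 236.80 / 0.2870 ≈ 825.09
  x_2 = (0.2675·70 + 0.6600·570 + 0.2875·410) / 0.2870 = 512.80 / 0.2870 ≈ 1786.76
  x_3 = (0.2550·70 + 0.2000·570 + 0.4350·410) / 0.2870 = 310.20 / 0.2870 ≈ 1080.84

x_1 = 825.09, x_2 = 1786.76, x_3 = 1080.84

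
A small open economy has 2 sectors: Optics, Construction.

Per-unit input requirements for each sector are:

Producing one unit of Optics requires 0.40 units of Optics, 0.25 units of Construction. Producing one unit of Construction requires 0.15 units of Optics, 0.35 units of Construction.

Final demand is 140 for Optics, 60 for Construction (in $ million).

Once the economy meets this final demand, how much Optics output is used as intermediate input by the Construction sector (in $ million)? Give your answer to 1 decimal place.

z_12 = 30.2

I − A =
  [   0.60    -0.15]
  [  -0.25     0.65]
det(I−A) = (0.60)(0.65) − (-0.15)(-0.25) = 0.3525
adj(I−A) = [[0.65, 0.15], [0.25, 0.60]]
(I − A)⁻¹ = adj(I−A) / det(I−A) ≈
  [   1.8440     0.4255]
  [   0.7092     1.7021]
First solve x = (I − A)⁻¹ d = adj(I−A)·d / det(I−A); in particular x_2 = (0.25·140 + 0.60·60) / 0.3525 = 71.00 / 0.3525 ≈ 201.418.
Intermediate flow from 1 to 2: z_12 = a_12 · x_2 = 0.15 × 71.00 / 0.3525 = 10.65 / 0.3525 ≈ 30.2.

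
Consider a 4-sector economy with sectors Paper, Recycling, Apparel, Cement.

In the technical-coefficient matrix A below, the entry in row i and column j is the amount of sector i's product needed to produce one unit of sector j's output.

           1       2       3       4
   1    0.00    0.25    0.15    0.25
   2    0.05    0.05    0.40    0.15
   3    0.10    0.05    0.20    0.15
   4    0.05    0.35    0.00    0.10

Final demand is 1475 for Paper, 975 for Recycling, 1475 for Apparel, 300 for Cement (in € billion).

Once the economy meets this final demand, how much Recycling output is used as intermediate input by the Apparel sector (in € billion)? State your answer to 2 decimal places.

z_23 = 1054.35

I − A =
  [   1.00    -0.25    -0.15    -0.25]
  [  -0.05     0.95    -0.40    -0.15]
  [  -0.10    -0.05     0.80    -0.15]
  [  -0.05    -0.35     0.00     0.90]
Compute the cofactors C_ij = (−1)^(i+j)·(3×3 minor ij) of I−A; the adjugate is their transpose:
adj(I−A) = Cᵀ =
  [ 0.603000   0.264625   0.245375   0.252500]
  [ 0.081000   0.695375   0.362875   0.198875]
  [ 0.092625   0.130000   0.773125   0.176250]
  [ 0.065000   0.285125   0.154750   0.705375]
det(I−A) = Σ_j (I−A)_1j·C_1j = (1.00)(0.603000) + (-0.25)(0.081000) + (-0.15)(0.092625) + (-0.25)(0.065000) = 0.55260625
(I − A)⁻¹ = adj(I−A) / det(I−A) ≈
  [   1.0912     0.4789     0.4440     0.4569]
  [   0.1466     1.2584     0.6567     0.3599]
  [   0.1676     0.2352     1.3991     0.3189]
  [   0.1176     0.5160     0.2800     1.2765]
First solve x = (I − A)⁻¹ d = adj(I−A)·d / det(I−A); in particular x_3 = (0.092625·1475 + 0.130000·975 + 0.773125·1475 + 0.176250·300) / 0.55260625 = 1456.60625 / 0.55260625 ≈ 2635.8845.
Intermediate flow from 2 to 3: z_23 = a_23 · x_3 = 0.40 × 1456.60625 / 0.55260625 = 582.6425 / 0.55260625 ≈ 1054.35.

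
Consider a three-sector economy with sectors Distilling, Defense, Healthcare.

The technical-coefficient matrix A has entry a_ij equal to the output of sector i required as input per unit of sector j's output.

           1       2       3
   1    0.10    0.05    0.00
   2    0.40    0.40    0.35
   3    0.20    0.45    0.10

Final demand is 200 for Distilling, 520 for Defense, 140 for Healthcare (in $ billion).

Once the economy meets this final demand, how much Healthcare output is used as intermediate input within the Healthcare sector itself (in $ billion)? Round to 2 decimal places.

z_33 = 108.01

I − A =
  [   0.90    -0.05     0.00]
  [  -0.40     0.60    -0.35]
  [  -0.20    -0.45     0.90]
Cofactors of I−A, C_ij = (−1)^(i+j)·(minor ij) (rows/columns in the sector order above):
  C_11 = (0.60)(0.90) − (-0.35)(-0.45) = 0.3825
  C_12 = −[(-0.40)(0.90) − (-0.35)(-0.20)] = 0.4300
  C_13 = (-0.40)(-0.45) − (0.60)(-0.20) = 0.3000
  C_21 = −[(-0.05)(0.90) − (0.00)(-0.45)] = 0.0450
  C_22 = (0.90)(0.90) − (0.00)(-0.20) = 0.8100
  C_23 = −[(0.90)(-0.45) − (-0.05)(-0.20)] = 0.4150
  C_31 = (-0.05)(-0.35) − (0.00)(0.60) = 0.0175
  C_32 = −[(0.90)(-0.35) − (0.00)(-0.40)] = 0.3150
  C_33 = (0.90)(0.60) − (-0.05)(-0.40) = 0.5200
det(I−A) = Σ_j (I−A)_1j·C_1j = (0.90)(0.3825) + (-0.05)(0.4300) + (0.00)(0.3000) = 0.32275
adj(I−A) = Cᵀ =
  [ 0.3825   0.0450   0.0175]
  [ 0.4300   0.8100   0.3150]
  [ 0.3000   0.4150   0.5200]
(I − A)⁻¹ = adj(I−A) / det(I−A) ≈
  [   1.1851     0.1394     0.0542]
  [   1.3323     2.5097     0.9760]
  [   0.9295     1.2858     1.6112]
First solve x = (I − A)⁻¹ d = adj(I−A)·d / det(I−A); in particular x_3 = (0.3000·200 + 0.4150·520 + 0.5200·140) / 0.32275 = 348.60 / 0.32275 ≈ 1080.0930.
Intermediate flow from 3 to 3: z_33 = a_33 · x_3 = 0.10 × 348.60 / 0.32275 = 34.86 / 0.32275 ≈ 108.01.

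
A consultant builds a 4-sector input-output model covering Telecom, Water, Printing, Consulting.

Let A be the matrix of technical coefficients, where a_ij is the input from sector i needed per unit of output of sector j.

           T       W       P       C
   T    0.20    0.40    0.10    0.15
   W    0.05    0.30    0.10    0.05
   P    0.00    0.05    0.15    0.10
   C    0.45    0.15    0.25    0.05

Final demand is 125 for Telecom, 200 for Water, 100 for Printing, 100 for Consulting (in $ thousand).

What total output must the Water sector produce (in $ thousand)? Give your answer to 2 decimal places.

I − A =
  [   0.80    -0.40    -0.10    -0.15]
  [  -0.05     0.70    -0.10    -0.05]
  [   0.00    -0.05     0.85    -0.10]
  [  -0.45    -0.15    -0.25     0.95]
Compute the cofactors C_ij = (−1)^(i+j)·(3×3 minor ij) of I−A; the adjugate is their transpose:
adj(I−A) = Cᵀ =
  [ 0.534500   0.340250   0.137250   0.116750]
  [ 0.062750   0.564125   0.088125   0.048875]
  [ 0.035750   0.064625   0.449625   0.056375]
  [ 0.272500   0.267250   0.197250   0.454750]
det(I−A) = Σ_j (I−A)_1j·C_1j = (0.80)(0.534500) + (-0.40)(0.062750) + (-0.10)(0.035750) + (-0.15)(0.272500) = 0.35805
(I − A)⁻¹ = adj(I−A) / det(I−A) ≈
  [   1.4928     0.9503     0.3833     0.3261]
  [   0.1753     1.5755     0.2461     0.1365]
  [   0.0998     0.1805     1.2558     0.1575]
  [   0.7611     0.7464     0.5509     1.2701]
x = (I − A)⁻¹ d = adj(I−A)·d / det(I−A), with det(I−A) = 0.35805:
  x_T = (0.534500·125 + 0.340250·200 + 0.137250·100 + 0.116750·100) / 0.35805 = 160.2625 / 0.35805 ≈ 447.60
  x_W = (0.062750·125 + 0.564125·200 + 0.088125·100 + 0.048875·100) / 0.35805 = 134.36875 / 0.35805 ≈ 375.28
  x_P = (0.035750·125 + 0.064625·200 + 0.449625·100 + 0.056375·100) / 0.35805 = 67.99375 / 0.35805 ≈ 189.90
  x_C = (0.272500·125 + 0.267250·200 + 0.197250·100 + 0.454750·100) / 0.35805 = 152.7125 / 0.35805 ≈ 426.51

x_W = 375.28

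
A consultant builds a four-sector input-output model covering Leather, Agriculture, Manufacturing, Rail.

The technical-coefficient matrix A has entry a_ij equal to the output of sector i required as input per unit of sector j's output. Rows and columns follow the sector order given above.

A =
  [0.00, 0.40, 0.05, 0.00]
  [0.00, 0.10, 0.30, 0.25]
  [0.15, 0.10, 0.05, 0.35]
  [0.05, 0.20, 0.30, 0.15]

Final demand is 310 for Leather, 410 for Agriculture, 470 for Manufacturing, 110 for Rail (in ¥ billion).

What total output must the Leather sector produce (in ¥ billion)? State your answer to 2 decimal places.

I − A =
  [   1.00    -0.40    -0.05     0.00]
  [   0.00     0.90    -0.30    -0.25]
  [  -0.15    -0.10     0.95    -0.35]
  [  -0.05    -0.20    -0.30     0.85]
Compute the cofactors C_ij = (−1)^(i+j)·(3×3 minor ij) of I−A; the adjugate is their transpose:
adj(I−A) = Cᵀ =
  [ 0.530750   0.288750   0.167750   0.154000]
  [ 0.066625   0.695250   0.330625   0.340625]
  [ 0.124250   0.213000   0.710000   0.355000]
  [ 0.090750   0.255750   0.338250   0.800250]
det(I−A) = Σ_j (I−A)_1j·C_1j = (1.00)(0.530750) + (-0.40)(0.066625) + (-0.05)(0.124250) + (0.00)(0.090750) = 0.4978875
(I − A)⁻¹ = adj(I−A) / det(I−A) ≈
  [   1.0660     0.5800     0.3369     0.3093]
  [   0.1338     1.3964     0.6641     0.6841]
  [   0.2496     0.4278     1.4260     0.7130]
  [   0.1823     0.5137     0.6794     1.6073]
x = (I − A)⁻¹ d = adj(I−A)·d / det(I−A), with det(I−A) = 0.4978875:
  x_1 = (0.530750·310 + 0.288750·410 + 0.167750·470 + 0.154000·110) / 0.4978875 = 378.7025 / 0.4978875 ≈ 760.62
  x_2 = (0.066625·310 + 0.695250·410 + 0.330625·470 + 0.340625·110) / 0.4978875 = 498.56875 / 0.4978875 ≈ 1001.37
  x_3 = (0.124250·310 + 0.213000·410 + 0.710000·470 + 0.355000·110) / 0.4978875 = 498.5975 / 0.4978875 ≈ 1001.43
  x_4 = (0.090750·310 + 0.255750·410 + 0.338250·470 + 0.800250·110) / 0.4978875 = 379.995 / 0.4978875 ≈ 763.21

x_1 = 760.62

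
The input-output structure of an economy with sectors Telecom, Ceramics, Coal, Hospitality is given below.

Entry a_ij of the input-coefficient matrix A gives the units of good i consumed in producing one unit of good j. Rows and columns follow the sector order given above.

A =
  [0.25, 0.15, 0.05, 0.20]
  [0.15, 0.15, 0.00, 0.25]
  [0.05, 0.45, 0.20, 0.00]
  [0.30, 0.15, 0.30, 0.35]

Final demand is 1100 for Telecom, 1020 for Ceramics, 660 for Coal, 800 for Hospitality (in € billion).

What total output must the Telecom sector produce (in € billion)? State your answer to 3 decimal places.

x_1 = 3674.810

I − A =
  [   0.75    -0.15    -0.05    -0.20]
  [  -0.15     0.85     0.00    -0.25]
  [  -0.05    -0.45     0.80     0.00]
  [  -0.30    -0.15    -0.30     0.65]
Compute the cofactors C_ij = (−1)^(i+j)·(3×3 minor ij) of I−A; the adjugate is their transpose:
adj(I−A) = Cᵀ =
  [ 0.378250   0.143625   0.088000   0.171625]
  [ 0.141750   0.337375   0.073875   0.173375]
  [ 0.103375   0.198750   0.304875   0.108250]
  [ 0.255000   0.235875   0.198375   0.486500]
det(I−A) = Σ_j (I−A)_1j·C_1j = (0.75)(0.378250) + (-0.15)(0.141750) + (-0.05)(0.103375) + (-0.20)(0.255000) = 0.20625625
(I − A)⁻¹ = adj(I−A) / det(I−A) ≈
  [   1.8339     0.6963     0.4267     0.8321]
  [   0.6873     1.6357     0.3582     0.8406]
  [   0.5012     0.9636     1.4781     0.5248]
  [   1.2363     1.1436     0.9618     2.3587]
x = (I − A)⁻¹ d = adj(I−A)·d / det(I−A), with det(I−A) = 0.20625625:
  x_1 = (0.378250·1100 + 0.143625·1020 + 0.088000·660 + 0.171625·800) / 0.20625625 = 757.9525 / 0.20625625 ≈ 3674.810
  x_2 = (0.141750·1100 + 0.337375·1020 + 0.073875·660 + 0.173375·800) / 0.20625625 = 687.505 / 0.20625625 ≈ 3333.257
  x_3 = (0.103375·1100 + 0.198750·1020 + 0.304875·660 + 0.108250·800) / 0.20625625 = 604.255 / 0.20625625 ≈ 2929.632
  x_4 = (0.255000·1100 + 0.235875·1020 + 0.198375·660 + 0.486500·800) / 0.20625625 = 1041.22 / 0.20625625 ≈ 5048.186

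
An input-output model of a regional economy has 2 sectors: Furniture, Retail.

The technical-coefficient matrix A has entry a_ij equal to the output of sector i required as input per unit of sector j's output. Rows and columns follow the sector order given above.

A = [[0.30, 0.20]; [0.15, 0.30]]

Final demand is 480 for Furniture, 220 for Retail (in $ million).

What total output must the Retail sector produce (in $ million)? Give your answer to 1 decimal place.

I − A =
  [   0.70    -0.20]
  [  -0.15     0.70]
det(I−A) = (0.70)(0.70) − (-0.20)(-0.15) = 0.4600
adj(I−A) = [[0.70, 0.20], [0.15, 0.70]]
(I − A)⁻¹ = adj(I−A) / det(I−A) ≈
  [   1.5217     0.4348]
  [   0.3261     1.5217]
x = (I − A)⁻¹ d = adj(I−A)·d / det(I−A), with det(I−A) = 0.4600:
  x_1 = (0.70·480 + 0.20·220) / 0.4600 = 380.00 / 0.4600 ≈ 826.1
  x_2 = (0.15·480 + 0.70·220) / 0.4600 = 226.00 / 0.4600 ≈ 491.3

x_2 = 491.3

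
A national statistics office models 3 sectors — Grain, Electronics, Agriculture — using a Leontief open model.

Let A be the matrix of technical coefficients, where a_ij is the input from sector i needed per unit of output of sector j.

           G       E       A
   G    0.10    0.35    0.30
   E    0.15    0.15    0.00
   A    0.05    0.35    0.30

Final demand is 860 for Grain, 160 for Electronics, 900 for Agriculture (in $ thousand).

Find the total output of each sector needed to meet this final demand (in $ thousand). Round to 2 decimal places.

x_G = 1695.27, x_E = 487.40, x_A = 1650.51

I − A =
  [   0.90    -0.35    -0.30]
  [  -0.15     0.85     0.00]
  [  -0.05    -0.35     0.70]
Cofactors of I−A, C_ij = (−1)^(i+j)·(minor ij) (rows/columns in the sector order above):
  C_11 = (0.85)(0.70) − (0.00)(-0.35) = 0.5950
  C_12 = −[(-0.15)(0.70) − (0.00)(-0.05)] = 0.1050
  C_13 = (-0.15)(-0.35) − (0.85)(-0.05) = 0.0950
  C_21 = −[(-0.35)(0.70) − (-0.30)(-0.35)] = 0.3500
  C_22 = (0.90)(0.70) − (-0.30)(-0.05) = 0.6150
  C_23 = −[(0.90)(-0.35) − (-0.35)(-0.05)] = 0.3325
  C_31 = (-0.35)(0.00) − (-0.30)(0.85) = 0.2550
  C_32 = −[(0.90)(0.00) − (-0.30)(-0.15)] = 0.0450
  C_33 = (0.90)(0.85) − (-0.35)(-0.15) = 0.7125
det(I−A) = Σ_j (I−A)_1j·C_1j = (0.90)(0.5950) + (-0.35)(0.1050) + (-0.30)(0.0950) = 0.47025
adj(I−A) = Cᵀ =
  [ 0.5950   0.3500   0.2550]
  [ 0.1050   0.6150   0.0450]
  [ 0.0950   0.3325   0.7125]
(I − A)⁻¹ = adj(I−A) / det(I−A) ≈
  [   1.2653     0.7443     0.5423]
  [   0.2233     1.3078     0.0957]
  [   0.2020     0.7071     1.5152]
x = (I − A)⁻¹ d = adj(I−A)·d / det(I−A), with det(I−A) = 0.47025:
  x_G = (0.5950·860 + 0.3500·160 + 0.2550·900) / 0.47025 = 797.20 / 0.47025 ≈ 1695.27
  x_E = (0.1050·860 + 0.6150·160 + 0.0450·900) / 0.47025 = 229.20 / 0.47025 ≈ 487.40
  x_A = (0.0950·860 + 0.3325·160 + 0.7125·900) / 0.47025 = 776.15 / 0.47025 ≈ 1650.51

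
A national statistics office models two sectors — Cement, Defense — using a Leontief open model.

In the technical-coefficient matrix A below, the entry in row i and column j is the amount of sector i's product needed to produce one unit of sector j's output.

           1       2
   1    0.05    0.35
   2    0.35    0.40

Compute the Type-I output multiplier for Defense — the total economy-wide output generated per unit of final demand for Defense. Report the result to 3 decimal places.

m_2 = 2.905

I − A =
  [   0.95    -0.35]
  [  -0.35     0.60]
det(I−A) = (0.95)(0.60) − (-0.35)(-0.35) = 0.4475
adj(I−A) = [[0.60, 0.35], [0.35, 0.95]]
(I − A)⁻¹ = adj(I−A) / det(I−A) ≈
  [   1.3408     0.7821]
  [   0.7821     2.1229]
The output multiplier for sector j is the column-j sum of the Leontief inverse (I − A)⁻¹ = adj(I−A) / det(I−A).
Column 2 of adj(I−A): (0.35, 0.95); det(I−A) = 0.4475.
m_2 = (0.35 + 0.95) / 0.4475 = 1.30 / 0.4475 ≈ 2.905.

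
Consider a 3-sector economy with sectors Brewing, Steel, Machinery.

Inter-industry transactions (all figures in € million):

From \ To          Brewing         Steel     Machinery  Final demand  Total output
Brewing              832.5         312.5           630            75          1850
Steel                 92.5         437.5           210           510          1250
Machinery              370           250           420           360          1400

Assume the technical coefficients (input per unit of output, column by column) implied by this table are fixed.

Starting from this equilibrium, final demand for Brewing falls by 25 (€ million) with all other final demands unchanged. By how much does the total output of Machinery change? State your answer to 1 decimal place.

Technical coefficients a_ij = z_ij / X_j:
  a_11 = 832.5/1850 = 0.45, a_21 = 92.5/1850 = 0.05, a_31 = 370/1850 = 0.20
  a_12 = 312.5/1250 = 0.25, a_22 = 437.5/1250 = 0.35, a_32 = 250/1250 = 0.20
  a_13 = 630/1400 = 0.45, a_23 = 210/1400 = 0.15, a_33 = 420/1400 = 0.30
I − A =
  [   0.55    -0.25    -0.45]
  [  -0.05     0.65    -0.15]
  [  -0.20    -0.20     0.70]
Cofactors of I−A, C_ij = (−1)^(i+j)·(minor ij) (rows/columns in the sector order above):
  C_11 = (0.65)(0.70) − (-0.15)(-0.20) = 0.4250
  C_12 = −[(-0.05)(0.70) − (-0.15)(-0.20)] = 0.0650
  C_13 = (-0.05)(-0.20) − (0.65)(-0.20) = 0.1400
  C_21 = −[(-0.25)(0.70) − (-0.45)(-0.20)] = 0.2650
  C_22 = (0.55)(0.70) − (-0.45)(-0.20) = 0.2950
  C_23 = −[(0.55)(-0.20) − (-0.25)(-0.20)] = 0.1600
  C_31 = (-0.25)(-0.15) − (-0.45)(0.65) = 0.3300
  C_32 = −[(0.55)(-0.15) − (-0.45)(-0.05)] = 0.1050
  C_33 = (0.55)(0.65) − (-0.25)(-0.05) = 0.3450
det(I−A) = Σ_j (I−A)_1j·C_1j = (0.55)(0.4250) + (-0.25)(0.0650) + (-0.45)(0.1400) = 0.1545
adj(I−A) = Cᵀ =
  [ 0.4250   0.2650   0.3300]
  [ 0.0650   0.2950   0.1050]
  [ 0.1400   0.1600   0.3450]
(I − A)⁻¹ = adj(I−A) / det(I−A) ≈
  [   2.7508     1.7152     2.1359]
  [   0.4207     1.9094     0.6796]
  [   0.9061     1.0356     2.2330]
Δx = (I − A)⁻¹ Δd with Δd having -25 in the Brewing component and 0 elsewhere.
So Δx_3 = L_31 · (-25), where L_31 = adj(I−A)_31 / det(I−A) = 0.1400 / 0.1545.
Δx_3 = 0.1400 × (-25) / 0.1545 = -3.50 / 0.1545 ≈ -22.7.

Δx_3 = -22.7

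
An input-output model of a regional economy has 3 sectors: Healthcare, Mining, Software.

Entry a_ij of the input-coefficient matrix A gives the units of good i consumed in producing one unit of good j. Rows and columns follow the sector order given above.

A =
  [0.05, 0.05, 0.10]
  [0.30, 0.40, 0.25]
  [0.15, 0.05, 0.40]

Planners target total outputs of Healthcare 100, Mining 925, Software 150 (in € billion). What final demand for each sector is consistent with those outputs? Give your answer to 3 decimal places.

d_H = 33.750, d_M = 487.500, d_S = 28.750

I − A =
  [   0.95    -0.05    -0.10]
  [  -0.30     0.60    -0.25]
  [  -0.15    -0.05     0.60]
d = (I − A) x:
  d_H = (+0.95)·100 + (-0.05)·925 + (-0.10)·150 = 33.750
  d_M = (-0.30)·100 + (+0.60)·925 + (-0.25)·150 = 487.500
  d_S = (-0.15)·100 + (-0.05)·925 + (+0.60)·150 = 28.750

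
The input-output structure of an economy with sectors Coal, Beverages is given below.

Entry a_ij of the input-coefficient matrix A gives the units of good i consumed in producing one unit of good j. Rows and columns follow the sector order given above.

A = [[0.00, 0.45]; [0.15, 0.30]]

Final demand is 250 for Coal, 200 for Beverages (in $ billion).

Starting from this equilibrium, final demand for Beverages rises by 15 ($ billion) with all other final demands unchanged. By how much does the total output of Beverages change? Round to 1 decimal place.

I − A =
  [   1.00    -0.45]
  [  -0.15     0.70]
det(I−A) = (1.00)(0.70) − (-0.45)(-0.15) = 0.6325
adj(I−A) = [[0.70, 0.45], [0.15, 1.00]]
(I − A)⁻¹ = adj(I−A) / det(I−A) ≈
  [   1.1067     0.7115]
  [   0.2372     1.5810]
Δx = (I − A)⁻¹ Δd with Δd having +15 in the Beverages component and 0 elsewhere.
So Δx_2 = L_22 · (+15), where L_22 = adj(I−A)_22 / det(I−A) = 1.00 / 0.6325.
Δx_2 = 1.00 × (+15) / 0.6325 = 15.00 / 0.6325 ≈ 23.7.

Δx_2 = 23.7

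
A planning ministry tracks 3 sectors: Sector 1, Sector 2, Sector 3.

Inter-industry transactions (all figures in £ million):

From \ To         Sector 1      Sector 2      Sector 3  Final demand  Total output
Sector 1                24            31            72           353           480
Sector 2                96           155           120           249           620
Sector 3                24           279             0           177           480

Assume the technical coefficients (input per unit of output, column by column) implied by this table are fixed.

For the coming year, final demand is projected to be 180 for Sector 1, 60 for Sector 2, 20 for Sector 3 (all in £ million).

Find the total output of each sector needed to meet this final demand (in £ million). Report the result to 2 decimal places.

x_1 = 215.85, x_2 = 173.91, x_3 = 109.05

Technical coefficients a_ij = z_ij / X_j:
  a_11 = 24/480 = 0.05, a_21 = 96/480 = 0.20, a_31 = 24/480 = 0.05
  a_12 = 31/620 = 0.05, a_22 = 155/620 = 0.25, a_32 = 279/620 = 0.45
  a_13 = 72/480 = 0.15, a_23 = 120/480 = 0.25, a_33 = 0/480 = 0.00
I − A =
  [   0.95    -0.05    -0.15]
  [  -0.20     0.75    -0.25]
  [  -0.05    -0.45     1.00]
Cofactors of I−A, C_ij = (−1)^(i+j)·(minor ij) (rows/columns in the sector order above):
  C_11 = (0.75)(1.00) − (-0.25)(-0.45) = 0.6375
  C_12 = −[(-0.20)(1.00) − (-0.25)(-0.05)] = 0.2125
  C_13 = (-0.20)(-0.45) − (0.75)(-0.05) = 0.1275
  C_21 = −[(-0.05)(1.00) − (-0.15)(-0.45)] = 0.1175
  C_22 = (0.95)(1.00) − (-0.15)(-0.05) = 0.9425
  C_23 = −[(0.95)(-0.45) − (-0.05)(-0.05)] = 0.4300
  C_31 = (-0.05)(-0.25) − (-0.15)(0.75) = 0.1250
  C_32 = −[(0.95)(-0.25) − (-0.15)(-0.20)] = 0.2675
  C_33 = (0.95)(0.75) − (-0.05)(-0.20) = 0.7025
det(I−A) = Σ_j (I−A)_1j·C_1j = (0.95)(0.6375) + (-0.05)(0.2125) + (-0.15)(0.1275) = 0.575875
adj(I−A) = Cᵀ =
  [ 0.6375   0.1175   0.1250]
  [ 0.2125   0.9425   0.2675]
  [ 0.1275   0.4300   0.7025]
(I − A)⁻¹ = adj(I−A) / det(I−A) ≈
  [   1.1070     0.2040     0.2171]
  [   0.3690     1.6366     0.4645]
  [   0.2214     0.7467     1.2199]
x = (I − A)⁻¹ d = adj(I−A)·d / det(I−A), with det(I−A) = 0.575875:
  x_1 = (0.6375·180 + 0.1175·60 + 0.1250·20) / 0.575875 = 124.30 / 0.575875 ≈ 215.85
  x_2 = (0.2125·180 + 0.9425·60 + 0.2675·20) / 0.575875 = 100.15 / 0.575875 ≈ 173.91
  x_3 = (0.1275·180 + 0.4300·60 + 0.7025·20) / 0.575875 = 62.80 / 0.575875 ≈ 109.05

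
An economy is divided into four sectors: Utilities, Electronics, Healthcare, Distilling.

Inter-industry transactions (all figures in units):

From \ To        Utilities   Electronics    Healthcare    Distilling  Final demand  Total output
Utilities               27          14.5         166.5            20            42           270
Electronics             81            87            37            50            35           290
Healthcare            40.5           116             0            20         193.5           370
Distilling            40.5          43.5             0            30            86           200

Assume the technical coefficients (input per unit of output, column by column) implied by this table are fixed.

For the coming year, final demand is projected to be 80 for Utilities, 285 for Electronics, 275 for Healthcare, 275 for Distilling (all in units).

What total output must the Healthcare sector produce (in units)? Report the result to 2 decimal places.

Technical coefficients a_ij = z_ij / X_j:
  a_UU = 27/270 = 0.10, a_EU = 81/270 = 0.30, a_HU = 40.5/270 = 0.15, a_DU = 40.5/270 = 0.15
  a_UE = 14.5/290 = 0.05, a_EE = 87/290 = 0.30, a_HE = 116/290 = 0.40, a_DE = 43.5/290 = 0.15
  a_UH = 166.5/370 = 0.45, a_EH = 37/370 = 0.10, a_HH = 0/370 = 0.00, a_DH = 0/370 = 0.00
  a_UD = 20/200 = 0.10, a_ED = 50/200 = 0.25, a_HD = 20/200 = 0.10, a_DD = 30/200 = 0.15
I − A =
  [   0.90    -0.05    -0.45    -0.10]
  [  -0.30     0.70    -0.10    -0.25]
  [  -0.15    -0.40     1.00    -0.10]
  [  -0.15    -0.15     0.00     0.85]
Compute the cofactors C_ij = (−1)^(i+j)·(3×3 minor ij) of I−A; the adjugate is their transpose:
adj(I−A) = Cᵀ =
  [ 0.522000   0.217250   0.256625   0.155500]
  [ 0.306750   0.685875   0.206625   0.262125]
  [ 0.215625   0.322875   0.472125   0.175875]
  [ 0.146250   0.159375   0.081750   0.477000]
det(I−A) = Σ_j (I−A)_1j·C_1j = (0.90)(0.522000) + (-0.05)(0.306750) + (-0.45)(0.215625) + (-0.10)(0.146250) = 0.34280625
(I − A)⁻¹ = adj(I−A) / det(I−A) ≈
  [   1.5227     0.6337     0.7486     0.4536]
  [   0.8948     2.0008     0.6027     0.7646]
  [   0.6290     0.9419     1.3772     0.5130]
  [   0.4266     0.4649     0.2385     1.3915]
x = (I − A)⁻¹ d = adj(I−A)·d / det(I−A), with det(I−A) = 0.34280625:
  x_U = (0.522000·80 + 0.217250·285 + 0.256625·275 + 0.155500·275) / 0.34280625 = 217.010625 / 0.34280625 ≈ 633.04
  x_E = (0.306750·80 + 0.685875·285 + 0.206625·275 + 0.262125·275) / 0.34280625 = 348.920625 / 0.34280625 ≈ 1017.84
  x_H = (0.215625·80 + 0.322875·285 + 0.472125·275 + 0.175875·275) / 0.34280625 = 287.469375 / 0.34280625 ≈ 838.58
  x_D = (0.146250·80 + 0.159375·285 + 0.081750·275 + 0.477000·275) / 0.34280625 = 210.778125 / 0.34280625 ≈ 614.86

x_H = 838.58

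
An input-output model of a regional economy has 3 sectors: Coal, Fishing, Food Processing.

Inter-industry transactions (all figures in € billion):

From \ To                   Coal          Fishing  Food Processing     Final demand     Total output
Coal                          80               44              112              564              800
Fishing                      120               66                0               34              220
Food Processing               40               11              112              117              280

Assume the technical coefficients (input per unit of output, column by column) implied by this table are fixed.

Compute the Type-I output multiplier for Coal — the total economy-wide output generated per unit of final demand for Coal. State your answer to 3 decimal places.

Technical coefficients a_ij = z_ij / X_j:
  a_11 = 80/800 = 0.10, a_21 = 120/800 = 0.15, a_31 = 40/800 = 0.05
  a_12 = 44/220 = 0.20, a_22 = 66/220 = 0.30, a_32 = 11/220 = 0.05
  a_13 = 112/280 = 0.40, a_23 = 0/280 = 0.00, a_33 = 112/280 = 0.40
I − A =
  [   0.90    -0.20    -0.40]
  [  -0.15     0.70     0.00]
  [  -0.05    -0.05     0.60]
Cofactors of I−A, C_ij = (−1)^(i+j)·(minor ij) (rows/columns in the sector order above):
  C_11 = (0.70)(0.60) − (0.00)(-0.05) = 0.4200
  C_12 = −[(-0.15)(0.60) − (0.00)(-0.05)] = 0.0900
  C_13 = (-0.15)(-0.05) − (0.70)(-0.05) = 0.0425
  C_21 = −[(-0.20)(0.60) − (-0.40)(-0.05)] = 0.1400
  C_22 = (0.90)(0.60) − (-0.40)(-0.05) = 0.5200
  C_23 = −[(0.90)(-0.05) − (-0.20)(-0.05)] = 0.0550
  C_31 = (-0.20)(0.00) − (-0.40)(0.70) = 0.2800
  C_32 = −[(0.90)(0.00) − (-0.40)(-0.15)] = 0.0600
  C_33 = (0.90)(0.70) − (-0.20)(-0.15) = 0.6000
det(I−A) = Σ_j (I−A)_1j·C_1j = (0.90)(0.4200) + (-0.20)(0.0900) + (-0.40)(0.0425) = 0.3430
adj(I−A) = Cᵀ =
  [ 0.4200   0.1400   0.2800]
  [ 0.0900   0.5200   0.0600]
  [ 0.0425   0.0550   0.6000]
(I − A)⁻¹ = adj(I−A) / det(I−A) ≈
  [   1.2245     0.4082     0.8163]
  [   0.2624     1.5160     0.1749]
  [   0.1239     0.1603     1.7493]
The output multiplier for sector j is the column-j sum of the Leontief inverse (I − A)⁻¹ = adj(I−A) / det(I−A).
Column 1 of adj(I−A): (0.4200, 0.0900, 0.0425); det(I−A) = 0.3430.
m_1 = (0.4200 + 0.0900 + 0.0425) / 0.3430 = 0.5525 / 0.3430 ≈ 1.611.

m_1 = 1.611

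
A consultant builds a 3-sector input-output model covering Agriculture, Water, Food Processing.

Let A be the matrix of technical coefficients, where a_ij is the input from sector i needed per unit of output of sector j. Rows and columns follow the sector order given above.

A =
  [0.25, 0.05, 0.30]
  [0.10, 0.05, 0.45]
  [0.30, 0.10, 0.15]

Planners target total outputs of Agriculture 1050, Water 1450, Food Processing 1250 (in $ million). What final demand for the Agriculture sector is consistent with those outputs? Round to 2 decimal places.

d_1 = 340.00

I − A =
  [   0.75    -0.05    -0.30]
  [  -0.10     0.95    -0.45]
  [  -0.30    -0.10     0.85]
d = (I − A) x:
  d_1 = (+0.75)·1050 + (-0.05)·1450 + (-0.30)·1250 = 340.00
  d_2 = (-0.10)·1050 + (+0.95)·1450 + (-0.45)·1250 = 710.00
  d_3 = (-0.30)·1050 + (-0.10)·1450 + (+0.85)·1250 = 602.50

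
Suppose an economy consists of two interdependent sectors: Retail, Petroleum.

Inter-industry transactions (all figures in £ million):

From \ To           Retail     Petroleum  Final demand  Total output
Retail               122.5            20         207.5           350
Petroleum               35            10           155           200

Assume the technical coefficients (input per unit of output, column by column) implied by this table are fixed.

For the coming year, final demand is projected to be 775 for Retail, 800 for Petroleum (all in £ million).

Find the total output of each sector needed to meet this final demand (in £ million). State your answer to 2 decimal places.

x_R = 1343.62, x_P = 983.54

Technical coefficients a_ij = z_ij / X_j:
  a_RR = 122.5/350 = 0.35, a_PR = 35/350 = 0.10
  a_RP = 20/200 = 0.10, a_PP = 10/200 = 0.05
I − A =
  [   0.65    -0.10]
  [  -0.10     0.95]
det(I−A) = (0.65)(0.95) − (-0.10)(-0.10) = 0.6075
adj(I−A) = [[0.95, 0.10], [0.10, 0.65]]
(I − A)⁻¹ = adj(I−A) / det(I−A) ≈
  [   1.5638     0.1646]
  [   0.1646     1.0700]
x = (I − A)⁻¹ d = adj(I−A)·d / det(I−A), with det(I−A) = 0.6075:
  x_R = (0.95·775 + 0.10·800) / 0.6075 = 816.25 / 0.6075 ≈ 1343.62
  x_P = (0.10·775 + 0.65·800) / 0.6075 = 597.50 / 0.6075 ≈ 983.54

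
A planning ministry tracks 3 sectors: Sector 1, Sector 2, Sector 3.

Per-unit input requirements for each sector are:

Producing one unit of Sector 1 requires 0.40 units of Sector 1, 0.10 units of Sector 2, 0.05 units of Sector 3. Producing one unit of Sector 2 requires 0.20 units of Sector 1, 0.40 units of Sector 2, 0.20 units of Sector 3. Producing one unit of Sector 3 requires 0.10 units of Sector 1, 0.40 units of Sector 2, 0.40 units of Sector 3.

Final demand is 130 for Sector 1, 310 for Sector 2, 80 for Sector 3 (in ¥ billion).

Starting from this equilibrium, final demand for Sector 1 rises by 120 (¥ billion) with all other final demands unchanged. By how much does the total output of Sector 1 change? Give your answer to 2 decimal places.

Δx_1 = 228.57

I − A =
  [   0.60    -0.20    -0.10]
  [  -0.10     0.60    -0.40]
  [  -0.05    -0.20     0.60]
Cofactors of I−A, C_ij = (−1)^(i+j)·(minor ij) (rows/columns in the sector order above):
  C_11 = (0.60)(0.60) − (-0.40)(-0.20) = 0.2800
  C_12 = −[(-0.10)(0.60) − (-0.40)(-0.05)] = 0.0800
  C_13 = (-0.10)(-0.20) − (0.60)(-0.05) = 0.0500
  C_21 = −[(-0.20)(0.60) − (-0.10)(-0.20)] = 0.1400
  C_22 = (0.60)(0.60) − (-0.10)(-0.05) = 0.3550
  C_23 = −[(0.60)(-0.20) − (-0.20)(-0.05)] = 0.1300
  C_31 = (-0.20)(-0.40) − (-0.10)(0.60) = 0.1400
  C_32 = −[(0.60)(-0.40) − (-0.10)(-0.10)] = 0.2500
  C_33 = (0.60)(0.60) − (-0.20)(-0.10) = 0.3400
det(I−A) = Σ_j (I−A)_1j·C_1j = (0.60)(0.2800) + (-0.20)(0.0800) + (-0.10)(0.0500) = 0.1470
adj(I−A) = Cᵀ =
  [ 0.2800   0.1400   0.1400]
  [ 0.0800   0.3550   0.2500]
  [ 0.0500   0.1300   0.3400]
(I − A)⁻¹ = adj(I−A) / det(I−A) ≈
  [   1.9048     0.9524     0.9524]
  [   0.5442     2.4150     1.7007]
  [   0.3401     0.8844     2.3129]
Δx = (I − A)⁻¹ Δd with Δd having +120 in the Sector 1 component and 0 elsewhere.
So Δx_1 = L_11 · (+120), where L_11 = adj(I−A)_11 / det(I−A) = 0.2800 / 0.1470.
Δx_1 = 0.2800 × (+120) / 0.1470 = 33.60 / 0.1470 ≈ 228.57.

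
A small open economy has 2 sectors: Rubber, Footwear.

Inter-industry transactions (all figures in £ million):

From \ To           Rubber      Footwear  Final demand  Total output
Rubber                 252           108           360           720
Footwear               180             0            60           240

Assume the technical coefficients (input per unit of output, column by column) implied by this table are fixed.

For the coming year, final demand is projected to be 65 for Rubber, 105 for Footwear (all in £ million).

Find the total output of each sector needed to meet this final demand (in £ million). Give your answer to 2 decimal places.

Technical coefficients a_ij = z_ij / X_j:
  a_11 = 252/720 = 0.35, a_21 = 180/720 = 0.25
  a_12 = 108/240 = 0.45, a_22 = 0/240 = 0.00
I − A =
  [   0.65    -0.45]
  [  -0.25     1.00]
det(I−A) = (0.65)(1.00) − (-0.45)(-0.25) = 0.5375
adj(I−A) = [[1.00, 0.45], [0.25, 0.65]]
(I − A)⁻¹ = adj(I−A) / det(I−A) ≈
  [   1.8605     0.8372]
  [   0.4651     1.2093]
x = (I − A)⁻¹ d = adj(I−A)·d / det(I−A), with det(I−A) = 0.5375:
  x_1 = (1.00·65 + 0.45·105) / 0.5375 = 112.25 / 0.5375 ≈ 208.84
  x_2 = (0.25·65 + 0.65·105) / 0.5375 = 84.50 / 0.5375 ≈ 157.21

x_1 = 208.84, x_2 = 157.21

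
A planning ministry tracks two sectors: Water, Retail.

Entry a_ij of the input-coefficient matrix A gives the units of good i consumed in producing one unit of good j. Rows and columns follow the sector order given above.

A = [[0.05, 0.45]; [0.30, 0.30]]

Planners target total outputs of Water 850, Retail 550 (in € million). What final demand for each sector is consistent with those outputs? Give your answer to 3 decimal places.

I − A =
  [   0.95    -0.45]
  [  -0.30     0.70]
d = (I − A) x:
  d_1 = (+0.95)·850 + (-0.45)·550 = 560.000
  d_2 = (-0.30)·850 + (+0.70)·550 = 130.000

d_1 = 560.000, d_2 = 130.000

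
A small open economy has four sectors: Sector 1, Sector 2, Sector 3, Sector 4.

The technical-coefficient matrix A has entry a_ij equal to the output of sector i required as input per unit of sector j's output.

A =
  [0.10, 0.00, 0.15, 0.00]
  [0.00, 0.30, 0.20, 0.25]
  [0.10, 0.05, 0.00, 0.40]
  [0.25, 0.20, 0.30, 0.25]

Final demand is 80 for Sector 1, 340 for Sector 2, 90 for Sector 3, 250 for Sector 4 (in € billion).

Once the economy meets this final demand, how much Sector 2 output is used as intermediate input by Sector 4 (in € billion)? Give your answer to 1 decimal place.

I − A =
  [   0.90     0.00    -0.15     0.00]
  [   0.00     0.70    -0.20    -0.25]
  [  -0.10    -0.05     1.00    -0.40]
  [  -0.25    -0.20    -0.30     0.75]
Compute the cofactors C_ij = (−1)^(i+j)·(3×3 minor ij) of I−A; the adjugate is their transpose:
adj(I−A) = Cᵀ =
  [ 0.363750   0.017625   0.071250   0.043875]
  [ 0.105000   0.540750   0.211875   0.293250]
  [ 0.120625   0.105750   0.427500   0.263250]
  [ 0.197500   0.192375   0.251250   0.610500]
det(I−A) = Σ_j (I−A)_1j·C_1j = (0.90)(0.363750) + (0.00)(0.105000) + (-0.15)(0.120625) + (0.00)(0.197500) = 0.30928125
(I − A)⁻¹ = adj(I−A) / det(I−A) ≈
  [   1.1761     0.0570     0.2304     0.1419]
  [   0.3395     1.7484     0.6851     0.9482]
  [   0.3900     0.3419     1.3822     0.8512]
  [   0.6386     0.6220     0.8124     1.9739]
First solve x = (I − A)⁻¹ d = adj(I−A)·d / det(I−A); in particular x_4 = (0.197500·80 + 0.192375·340 + 0.251250·90 + 0.610500·250) / 0.30928125 = 256.445 / 0.30928125 ≈ 829.164.
Intermediate flow from 2 to 4: z_24 = a_24 · x_4 = 0.25 × 256.445 / 0.30928125 = 64.11125 / 0.30928125 ≈ 207.3.

z_24 = 207.3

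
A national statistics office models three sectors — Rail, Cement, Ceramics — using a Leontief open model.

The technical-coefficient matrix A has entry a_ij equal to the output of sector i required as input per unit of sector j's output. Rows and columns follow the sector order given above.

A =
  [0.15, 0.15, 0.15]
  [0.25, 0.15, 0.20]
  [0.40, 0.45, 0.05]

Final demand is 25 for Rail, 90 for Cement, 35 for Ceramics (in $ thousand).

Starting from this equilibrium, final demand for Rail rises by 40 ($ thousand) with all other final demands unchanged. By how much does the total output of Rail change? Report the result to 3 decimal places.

I − A =
  [   0.85    -0.15    -0.15]
  [  -0.25     0.85    -0.20]
  [  -0.40    -0.45     0.95]
Cofactors of I−A, C_ij = (−1)^(i+j)·(minor ij) (rows/columns in the sector order above):
  C_11 = (0.85)(0.95) − (-0.20)(-0.45) = 0.7175
  C_12 = −[(-0.25)(0.95) − (-0.20)(-0.40)] = 0.3175
  C_13 = (-0.25)(-0.45) − (0.85)(-0.40) = 0.4525
  C_21 = −[(-0.15)(0.95) − (-0.15)(-0.45)] = 0.2100
  C_22 = (0.85)(0.95) − (-0.15)(-0.40) = 0.7475
  C_23 = −[(0.85)(-0.45) − (-0.15)(-0.40)] = 0.4425
  C_31 = (-0.15)(-0.20) − (-0.15)(0.85) = 0.1575
  C_32 = −[(0.85)(-0.20) − (-0.15)(-0.25)] = 0.2075
  C_33 = (0.85)(0.85) − (-0.15)(-0.25) = 0.6850
det(I−A) = Σ_j (I−A)_1j·C_1j = (0.85)(0.7175) + (-0.15)(0.3175) + (-0.15)(0.4525) = 0.494375
adj(I−A) = Cᵀ =
  [ 0.7175   0.2100   0.1575]
  [ 0.3175   0.7475   0.2075]
  [ 0.4525   0.4425   0.6850]
(I − A)⁻¹ = adj(I−A) / det(I−A) ≈
  [   1.4513     0.4248     0.3186]
  [   0.6422     1.5120     0.4197]
  [   0.9153     0.8951     1.3856]
Δx = (I − A)⁻¹ Δd with Δd having +40 in the Rail component and 0 elsewhere.
So Δx_1 = L_11 · (+40), where L_11 = adj(I−A)_11 / det(I−A) = 0.7175 / 0.494375.
Δx_1 = 0.7175 × (+40) / 0.494375 = 28.70 / 0.494375 ≈ 58.053.

Δx_1 = 58.053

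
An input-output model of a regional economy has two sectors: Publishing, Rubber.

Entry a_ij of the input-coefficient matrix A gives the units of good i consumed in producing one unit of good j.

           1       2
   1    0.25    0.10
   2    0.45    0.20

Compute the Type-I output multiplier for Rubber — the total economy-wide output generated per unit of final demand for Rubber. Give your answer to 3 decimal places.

m_2 = 1.532

I − A =
  [   0.75    -0.10]
  [  -0.45     0.80]
det(I−A) = (0.75)(0.80) − (-0.10)(-0.45) = 0.5550
adj(I−A) = [[0.80, 0.10], [0.45, 0.75]]
(I − A)⁻¹ = adj(I−A) / det(I−A) ≈
  [   1.4414     0.1802]
  [   0.8108     1.3514]
The output multiplier for sector j is the column-j sum of the Leontief inverse (I − A)⁻¹ = adj(I−A) / det(I−A).
Column 2 of adj(I−A): (0.10, 0.75); det(I−A) = 0.5550.
m_2 = (0.10 + 0.75) / 0.5550 = 0.85 / 0.5550 ≈ 1.532.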